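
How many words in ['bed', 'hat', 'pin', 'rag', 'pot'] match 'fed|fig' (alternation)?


Alternation 'fed|fig' matches either 'fed' or 'fig'.
Checking each word:
  'bed' -> no
  'hat' -> no
  'pin' -> no
  'rag' -> no
  'pot' -> no
Matches: []
Count: 0

0


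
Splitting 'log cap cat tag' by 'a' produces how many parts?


Splitting by 'a' breaks the string at each occurrence of the separator.
Text: 'log cap cat tag'
Parts after split:
  Part 1: 'log c'
  Part 2: 'p c'
  Part 3: 't t'
  Part 4: 'g'
Total parts: 4

4


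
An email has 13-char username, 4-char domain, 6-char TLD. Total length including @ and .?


An email address has format: username@domain.tld
Username length: 13
'@' character: 1
Domain length: 4
'.' character: 1
TLD length: 6
Total = 13 + 1 + 4 + 1 + 6 = 25

25


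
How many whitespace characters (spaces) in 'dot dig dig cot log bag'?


\s matches whitespace characters (spaces, tabs, etc.).
Text: 'dot dig dig cot log bag'
This text has 6 words separated by spaces.
Number of spaces = number of words - 1 = 6 - 1 = 5

5


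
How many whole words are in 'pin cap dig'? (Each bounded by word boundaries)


Word boundaries (\b) mark the start/end of each word.
Text: 'pin cap dig'
Splitting by whitespace:
  Word 1: 'pin'
  Word 2: 'cap'
  Word 3: 'dig'
Total whole words: 3

3


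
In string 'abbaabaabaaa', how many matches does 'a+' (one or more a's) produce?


Pattern 'a+' matches one or more consecutive a's.
String: 'abbaabaabaaa'
Scanning for runs of a:
  Match 1: 'a' (length 1)
  Match 2: 'aa' (length 2)
  Match 3: 'aa' (length 2)
  Match 4: 'aaa' (length 3)
Total matches: 4

4


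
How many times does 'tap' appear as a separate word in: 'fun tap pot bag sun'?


Scanning each word for exact match 'tap':
  Word 1: 'fun' -> no
  Word 2: 'tap' -> MATCH
  Word 3: 'pot' -> no
  Word 4: 'bag' -> no
  Word 5: 'sun' -> no
Total matches: 1

1


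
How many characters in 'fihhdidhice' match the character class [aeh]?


Character class [aeh] matches any of: {a, e, h}
Scanning string 'fihhdidhice' character by character:
  pos 0: 'f' -> no
  pos 1: 'i' -> no
  pos 2: 'h' -> MATCH
  pos 3: 'h' -> MATCH
  pos 4: 'd' -> no
  pos 5: 'i' -> no
  pos 6: 'd' -> no
  pos 7: 'h' -> MATCH
  pos 8: 'i' -> no
  pos 9: 'c' -> no
  pos 10: 'e' -> MATCH
Total matches: 4

4


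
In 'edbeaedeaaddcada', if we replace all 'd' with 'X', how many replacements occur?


re.sub('d', 'X', text) replaces every occurrence of 'd' with 'X'.
Text: 'edbeaedeaaddcada'
Scanning for 'd':
  pos 1: 'd' -> replacement #1
  pos 6: 'd' -> replacement #2
  pos 10: 'd' -> replacement #3
  pos 11: 'd' -> replacement #4
  pos 14: 'd' -> replacement #5
Total replacements: 5

5


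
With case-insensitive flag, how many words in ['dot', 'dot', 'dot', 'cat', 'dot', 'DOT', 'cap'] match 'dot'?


Case-insensitive matching: compare each word's lowercase form to 'dot'.
  'dot' -> lower='dot' -> MATCH
  'dot' -> lower='dot' -> MATCH
  'dot' -> lower='dot' -> MATCH
  'cat' -> lower='cat' -> no
  'dot' -> lower='dot' -> MATCH
  'DOT' -> lower='dot' -> MATCH
  'cap' -> lower='cap' -> no
Matches: ['dot', 'dot', 'dot', 'dot', 'DOT']
Count: 5

5


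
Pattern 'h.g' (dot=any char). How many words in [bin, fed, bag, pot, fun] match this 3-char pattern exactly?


Pattern 'h.g' means: starts with 'h', any single char, ends with 'g'.
Checking each word (must be exactly 3 chars):
  'bin' (len=3): no
  'fed' (len=3): no
  'bag' (len=3): no
  'pot' (len=3): no
  'fun' (len=3): no
Matching words: []
Total: 0

0


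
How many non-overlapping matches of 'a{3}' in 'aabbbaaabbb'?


Pattern 'a{3}' matches exactly 3 consecutive a's (greedy, non-overlapping).
String: 'aabbbaaabbb'
Scanning for runs of a's:
  Run at pos 0: 'aa' (length 2) -> 0 match(es)
  Run at pos 5: 'aaa' (length 3) -> 1 match(es)
Matches found: ['aaa']
Total: 1

1


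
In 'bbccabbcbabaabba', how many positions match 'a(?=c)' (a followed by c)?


Lookahead 'a(?=c)' matches 'a' only when followed by 'c'.
String: 'bbccabbcbabaabba'
Checking each position where char is 'a':
  pos 4: 'a' -> no (next='b')
  pos 9: 'a' -> no (next='b')
  pos 11: 'a' -> no (next='a')
  pos 12: 'a' -> no (next='b')
Matching positions: []
Count: 0

0


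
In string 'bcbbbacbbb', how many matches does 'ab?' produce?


Pattern 'ab?' matches 'a' optionally followed by 'b'.
String: 'bcbbbacbbb'
Scanning left to right for 'a' then checking next char:
  Match 1: 'a' (a not followed by b)
Total matches: 1

1


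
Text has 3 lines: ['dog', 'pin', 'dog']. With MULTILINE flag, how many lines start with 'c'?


With MULTILINE flag, ^ matches the start of each line.
Lines: ['dog', 'pin', 'dog']
Checking which lines start with 'c':
  Line 1: 'dog' -> no
  Line 2: 'pin' -> no
  Line 3: 'dog' -> no
Matching lines: []
Count: 0

0


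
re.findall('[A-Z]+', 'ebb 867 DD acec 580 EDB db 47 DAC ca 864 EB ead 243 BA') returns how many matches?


Pattern '[A-Z]+' finds one or more uppercase letters.
Text: 'ebb 867 DD acec 580 EDB db 47 DAC ca 864 EB ead 243 BA'
Scanning for matches:
  Match 1: 'DD'
  Match 2: 'EDB'
  Match 3: 'DAC'
  Match 4: 'EB'
  Match 5: 'BA'
Total matches: 5

5


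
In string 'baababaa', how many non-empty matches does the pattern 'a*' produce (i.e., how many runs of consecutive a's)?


Pattern 'a*' matches zero or more a's. We want non-empty runs of consecutive a's.
String: 'baababaa'
Walking through the string to find runs of a's:
  Run 1: positions 1-2 -> 'aa'
  Run 2: positions 4-4 -> 'a'
  Run 3: positions 6-7 -> 'aa'
Non-empty runs found: ['aa', 'a', 'aa']
Count: 3

3


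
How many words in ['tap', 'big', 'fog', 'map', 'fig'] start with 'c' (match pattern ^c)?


Pattern ^c anchors to start of word. Check which words begin with 'c':
  'tap' -> no
  'big' -> no
  'fog' -> no
  'map' -> no
  'fig' -> no
Matching words: []
Count: 0

0


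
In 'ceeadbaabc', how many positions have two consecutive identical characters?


Looking for consecutive identical characters in 'ceeadbaabc':
  pos 0-1: 'c' vs 'e' -> different
  pos 1-2: 'e' vs 'e' -> MATCH ('ee')
  pos 2-3: 'e' vs 'a' -> different
  pos 3-4: 'a' vs 'd' -> different
  pos 4-5: 'd' vs 'b' -> different
  pos 5-6: 'b' vs 'a' -> different
  pos 6-7: 'a' vs 'a' -> MATCH ('aa')
  pos 7-8: 'a' vs 'b' -> different
  pos 8-9: 'b' vs 'c' -> different
Consecutive identical pairs: ['ee', 'aa']
Count: 2

2


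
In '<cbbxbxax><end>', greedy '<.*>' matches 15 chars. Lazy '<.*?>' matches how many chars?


Greedy '<.*>' tries to match as MUCH as possible.
Lazy '<.*?>' tries to match as LITTLE as possible.

String: '<cbbxbxax><end>'
Greedy '<.*>' starts at first '<' and extends to the LAST '>': '<cbbxbxax><end>' (15 chars)
Lazy '<.*?>' starts at first '<' and stops at the FIRST '>': '<cbbxbxax>' (10 chars)

10


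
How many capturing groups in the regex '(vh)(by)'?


To count capturing groups, count each '(' that starts a group.
Pattern: '(vh)(by)'
Walking through the pattern:
  Position 0: '(' -> group #1
  Position 4: '(' -> group #2
Total capturing groups: 2

2


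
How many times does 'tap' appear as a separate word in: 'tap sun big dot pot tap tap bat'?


Scanning each word for exact match 'tap':
  Word 1: 'tap' -> MATCH
  Word 2: 'sun' -> no
  Word 3: 'big' -> no
  Word 4: 'dot' -> no
  Word 5: 'pot' -> no
  Word 6: 'tap' -> MATCH
  Word 7: 'tap' -> MATCH
  Word 8: 'bat' -> no
Total matches: 3

3


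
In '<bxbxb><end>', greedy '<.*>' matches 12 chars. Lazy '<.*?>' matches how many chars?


Greedy '<.*>' tries to match as MUCH as possible.
Lazy '<.*?>' tries to match as LITTLE as possible.

String: '<bxbxb><end>'
Greedy '<.*>' starts at first '<' and extends to the LAST '>': '<bxbxb><end>' (12 chars)
Lazy '<.*?>' starts at first '<' and stops at the FIRST '>': '<bxbxb>' (7 chars)

7


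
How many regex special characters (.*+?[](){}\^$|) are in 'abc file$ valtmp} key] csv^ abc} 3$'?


Regex special characters are: . * + ? [ ] ( ) { } \ ^ $ |
Scanning 'abc file$ valtmp} key] csv^ abc} 3$':
  pos 8: '$' -> SPECIAL
  pos 16: '}' -> SPECIAL
  pos 21: ']' -> SPECIAL
  pos 26: '^' -> SPECIAL
  pos 31: '}' -> SPECIAL
  pos 34: '$' -> SPECIAL
Special chars found: ['$', '}', ']', '^', '}', '$']
Total: 6

6


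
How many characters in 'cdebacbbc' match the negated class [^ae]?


Negated class [^ae] matches any char NOT in {a, e}
Scanning 'cdebacbbc':
  pos 0: 'c' -> MATCH
  pos 1: 'd' -> MATCH
  pos 2: 'e' -> no (excluded)
  pos 3: 'b' -> MATCH
  pos 4: 'a' -> no (excluded)
  pos 5: 'c' -> MATCH
  pos 6: 'b' -> MATCH
  pos 7: 'b' -> MATCH
  pos 8: 'c' -> MATCH
Total matches: 7

7


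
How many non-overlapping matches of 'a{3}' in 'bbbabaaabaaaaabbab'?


Pattern 'a{3}' matches exactly 3 consecutive a's (greedy, non-overlapping).
String: 'bbbabaaabaaaaabbab'
Scanning for runs of a's:
  Run at pos 3: 'a' (length 1) -> 0 match(es)
  Run at pos 5: 'aaa' (length 3) -> 1 match(es)
  Run at pos 9: 'aaaaa' (length 5) -> 1 match(es)
  Run at pos 16: 'a' (length 1) -> 0 match(es)
Matches found: ['aaa', 'aaa']
Total: 2

2


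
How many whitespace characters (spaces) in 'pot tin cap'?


\s matches whitespace characters (spaces, tabs, etc.).
Text: 'pot tin cap'
This text has 3 words separated by spaces.
Number of spaces = number of words - 1 = 3 - 1 = 2

2


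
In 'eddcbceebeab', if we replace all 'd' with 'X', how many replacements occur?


re.sub('d', 'X', text) replaces every occurrence of 'd' with 'X'.
Text: 'eddcbceebeab'
Scanning for 'd':
  pos 1: 'd' -> replacement #1
  pos 2: 'd' -> replacement #2
Total replacements: 2

2


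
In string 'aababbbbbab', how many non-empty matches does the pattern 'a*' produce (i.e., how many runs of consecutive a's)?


Pattern 'a*' matches zero or more a's. We want non-empty runs of consecutive a's.
String: 'aababbbbbab'
Walking through the string to find runs of a's:
  Run 1: positions 0-1 -> 'aa'
  Run 2: positions 3-3 -> 'a'
  Run 3: positions 9-9 -> 'a'
Non-empty runs found: ['aa', 'a', 'a']
Count: 3

3


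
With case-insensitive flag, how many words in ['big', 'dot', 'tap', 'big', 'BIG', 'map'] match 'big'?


Case-insensitive matching: compare each word's lowercase form to 'big'.
  'big' -> lower='big' -> MATCH
  'dot' -> lower='dot' -> no
  'tap' -> lower='tap' -> no
  'big' -> lower='big' -> MATCH
  'BIG' -> lower='big' -> MATCH
  'map' -> lower='map' -> no
Matches: ['big', 'big', 'BIG']
Count: 3

3


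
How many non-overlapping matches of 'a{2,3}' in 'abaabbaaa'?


Pattern 'a{2,3}' matches between 2 and 3 consecutive a's (greedy).
String: 'abaabbaaa'
Finding runs of a's and applying greedy matching:
  Run at pos 0: 'a' (length 1)
  Run at pos 2: 'aa' (length 2)
  Run at pos 6: 'aaa' (length 3)
Matches: ['aa', 'aaa']
Count: 2

2


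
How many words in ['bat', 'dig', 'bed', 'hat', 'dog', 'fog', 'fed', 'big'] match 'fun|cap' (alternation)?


Alternation 'fun|cap' matches either 'fun' or 'cap'.
Checking each word:
  'bat' -> no
  'dig' -> no
  'bed' -> no
  'hat' -> no
  'dog' -> no
  'fog' -> no
  'fed' -> no
  'big' -> no
Matches: []
Count: 0

0


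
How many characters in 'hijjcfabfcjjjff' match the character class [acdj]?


Character class [acdj] matches any of: {a, c, d, j}
Scanning string 'hijjcfabfcjjjff' character by character:
  pos 0: 'h' -> no
  pos 1: 'i' -> no
  pos 2: 'j' -> MATCH
  pos 3: 'j' -> MATCH
  pos 4: 'c' -> MATCH
  pos 5: 'f' -> no
  pos 6: 'a' -> MATCH
  pos 7: 'b' -> no
  pos 8: 'f' -> no
  pos 9: 'c' -> MATCH
  pos 10: 'j' -> MATCH
  pos 11: 'j' -> MATCH
  pos 12: 'j' -> MATCH
  pos 13: 'f' -> no
  pos 14: 'f' -> no
Total matches: 8

8


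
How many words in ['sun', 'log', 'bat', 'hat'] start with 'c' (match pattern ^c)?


Pattern ^c anchors to start of word. Check which words begin with 'c':
  'sun' -> no
  'log' -> no
  'bat' -> no
  'hat' -> no
Matching words: []
Count: 0

0


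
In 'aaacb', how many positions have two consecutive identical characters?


Looking for consecutive identical characters in 'aaacb':
  pos 0-1: 'a' vs 'a' -> MATCH ('aa')
  pos 1-2: 'a' vs 'a' -> MATCH ('aa')
  pos 2-3: 'a' vs 'c' -> different
  pos 3-4: 'c' vs 'b' -> different
Consecutive identical pairs: ['aa', 'aa']
Count: 2

2


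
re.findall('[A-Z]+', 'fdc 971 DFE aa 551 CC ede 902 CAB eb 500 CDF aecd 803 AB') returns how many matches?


Pattern '[A-Z]+' finds one or more uppercase letters.
Text: 'fdc 971 DFE aa 551 CC ede 902 CAB eb 500 CDF aecd 803 AB'
Scanning for matches:
  Match 1: 'DFE'
  Match 2: 'CC'
  Match 3: 'CAB'
  Match 4: 'CDF'
  Match 5: 'AB'
Total matches: 5

5


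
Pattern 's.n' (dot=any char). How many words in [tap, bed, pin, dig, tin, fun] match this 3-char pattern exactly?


Pattern 's.n' means: starts with 's', any single char, ends with 'n'.
Checking each word (must be exactly 3 chars):
  'tap' (len=3): no
  'bed' (len=3): no
  'pin' (len=3): no
  'dig' (len=3): no
  'tin' (len=3): no
  'fun' (len=3): no
Matching words: []
Total: 0

0


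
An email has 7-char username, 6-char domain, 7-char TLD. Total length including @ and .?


An email address has format: username@domain.tld
Username length: 7
'@' character: 1
Domain length: 6
'.' character: 1
TLD length: 7
Total = 7 + 1 + 6 + 1 + 7 = 22

22


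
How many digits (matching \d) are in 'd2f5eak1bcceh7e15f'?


\d matches any digit 0-9.
Scanning 'd2f5eak1bcceh7e15f':
  pos 1: '2' -> DIGIT
  pos 3: '5' -> DIGIT
  pos 7: '1' -> DIGIT
  pos 13: '7' -> DIGIT
  pos 15: '1' -> DIGIT
  pos 16: '5' -> DIGIT
Digits found: ['2', '5', '1', '7', '1', '5']
Total: 6

6


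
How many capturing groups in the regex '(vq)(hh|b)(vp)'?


To count capturing groups, count each '(' that starts a group.
Pattern: '(vq)(hh|b)(vp)'
Walking through the pattern:
  Position 0: '(' -> group #1
  Position 4: '(' -> group #2
  Position 10: '(' -> group #3
Total capturing groups: 3

3


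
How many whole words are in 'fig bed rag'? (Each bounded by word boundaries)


Word boundaries (\b) mark the start/end of each word.
Text: 'fig bed rag'
Splitting by whitespace:
  Word 1: 'fig'
  Word 2: 'bed'
  Word 3: 'rag'
Total whole words: 3

3


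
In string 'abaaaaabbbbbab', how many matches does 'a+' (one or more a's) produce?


Pattern 'a+' matches one or more consecutive a's.
String: 'abaaaaabbbbbab'
Scanning for runs of a:
  Match 1: 'a' (length 1)
  Match 2: 'aaaaa' (length 5)
  Match 3: 'a' (length 1)
Total matches: 3

3


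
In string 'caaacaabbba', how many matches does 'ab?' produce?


Pattern 'ab?' matches 'a' optionally followed by 'b'.
String: 'caaacaabbba'
Scanning left to right for 'a' then checking next char:
  Match 1: 'a' (a not followed by b)
  Match 2: 'a' (a not followed by b)
  Match 3: 'a' (a not followed by b)
  Match 4: 'a' (a not followed by b)
  Match 5: 'ab' (a followed by b)
  Match 6: 'a' (a not followed by b)
Total matches: 6

6


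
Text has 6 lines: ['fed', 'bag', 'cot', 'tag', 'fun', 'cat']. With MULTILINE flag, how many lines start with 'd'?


With MULTILINE flag, ^ matches the start of each line.
Lines: ['fed', 'bag', 'cot', 'tag', 'fun', 'cat']
Checking which lines start with 'd':
  Line 1: 'fed' -> no
  Line 2: 'bag' -> no
  Line 3: 'cot' -> no
  Line 4: 'tag' -> no
  Line 5: 'fun' -> no
  Line 6: 'cat' -> no
Matching lines: []
Count: 0

0


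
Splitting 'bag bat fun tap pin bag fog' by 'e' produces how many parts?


Splitting by 'e' breaks the string at each occurrence of the separator.
Text: 'bag bat fun tap pin bag fog'
Parts after split:
  Part 1: 'bag bat fun tap pin bag fog'
Total parts: 1

1


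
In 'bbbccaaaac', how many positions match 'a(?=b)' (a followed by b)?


Lookahead 'a(?=b)' matches 'a' only when followed by 'b'.
String: 'bbbccaaaac'
Checking each position where char is 'a':
  pos 5: 'a' -> no (next='a')
  pos 6: 'a' -> no (next='a')
  pos 7: 'a' -> no (next='a')
  pos 8: 'a' -> no (next='c')
Matching positions: []
Count: 0

0


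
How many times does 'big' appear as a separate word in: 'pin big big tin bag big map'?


Scanning each word for exact match 'big':
  Word 1: 'pin' -> no
  Word 2: 'big' -> MATCH
  Word 3: 'big' -> MATCH
  Word 4: 'tin' -> no
  Word 5: 'bag' -> no
  Word 6: 'big' -> MATCH
  Word 7: 'map' -> no
Total matches: 3

3


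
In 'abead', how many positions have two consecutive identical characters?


Looking for consecutive identical characters in 'abead':
  pos 0-1: 'a' vs 'b' -> different
  pos 1-2: 'b' vs 'e' -> different
  pos 2-3: 'e' vs 'a' -> different
  pos 3-4: 'a' vs 'd' -> different
Consecutive identical pairs: []
Count: 0

0


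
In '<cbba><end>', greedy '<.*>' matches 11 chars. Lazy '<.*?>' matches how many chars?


Greedy '<.*>' tries to match as MUCH as possible.
Lazy '<.*?>' tries to match as LITTLE as possible.

String: '<cbba><end>'
Greedy '<.*>' starts at first '<' and extends to the LAST '>': '<cbba><end>' (11 chars)
Lazy '<.*?>' starts at first '<' and stops at the FIRST '>': '<cbba>' (6 chars)

6


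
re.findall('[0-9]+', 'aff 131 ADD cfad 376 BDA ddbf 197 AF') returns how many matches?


Pattern '[0-9]+' finds one or more digits.
Text: 'aff 131 ADD cfad 376 BDA ddbf 197 AF'
Scanning for matches:
  Match 1: '131'
  Match 2: '376'
  Match 3: '197'
Total matches: 3

3


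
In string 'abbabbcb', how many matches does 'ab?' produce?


Pattern 'ab?' matches 'a' optionally followed by 'b'.
String: 'abbabbcb'
Scanning left to right for 'a' then checking next char:
  Match 1: 'ab' (a followed by b)
  Match 2: 'ab' (a followed by b)
Total matches: 2

2


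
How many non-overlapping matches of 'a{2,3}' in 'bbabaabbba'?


Pattern 'a{2,3}' matches between 2 and 3 consecutive a's (greedy).
String: 'bbabaabbba'
Finding runs of a's and applying greedy matching:
  Run at pos 2: 'a' (length 1)
  Run at pos 4: 'aa' (length 2)
  Run at pos 9: 'a' (length 1)
Matches: ['aa']
Count: 1

1


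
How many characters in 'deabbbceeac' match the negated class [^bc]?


Negated class [^bc] matches any char NOT in {b, c}
Scanning 'deabbbceeac':
  pos 0: 'd' -> MATCH
  pos 1: 'e' -> MATCH
  pos 2: 'a' -> MATCH
  pos 3: 'b' -> no (excluded)
  pos 4: 'b' -> no (excluded)
  pos 5: 'b' -> no (excluded)
  pos 6: 'c' -> no (excluded)
  pos 7: 'e' -> MATCH
  pos 8: 'e' -> MATCH
  pos 9: 'a' -> MATCH
  pos 10: 'c' -> no (excluded)
Total matches: 6

6


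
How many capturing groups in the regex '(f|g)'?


To count capturing groups, count each '(' that starts a group.
Pattern: '(f|g)'
Walking through the pattern:
  Position 0: '(' -> group #1
Total capturing groups: 1

1


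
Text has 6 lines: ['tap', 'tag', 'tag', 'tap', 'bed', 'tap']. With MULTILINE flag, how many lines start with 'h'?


With MULTILINE flag, ^ matches the start of each line.
Lines: ['tap', 'tag', 'tag', 'tap', 'bed', 'tap']
Checking which lines start with 'h':
  Line 1: 'tap' -> no
  Line 2: 'tag' -> no
  Line 3: 'tag' -> no
  Line 4: 'tap' -> no
  Line 5: 'bed' -> no
  Line 6: 'tap' -> no
Matching lines: []
Count: 0

0


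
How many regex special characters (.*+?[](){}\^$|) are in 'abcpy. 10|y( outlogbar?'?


Regex special characters are: . * + ? [ ] ( ) { } \ ^ $ |
Scanning 'abcpy. 10|y( outlogbar?':
  pos 5: '.' -> SPECIAL
  pos 9: '|' -> SPECIAL
  pos 11: '(' -> SPECIAL
  pos 22: '?' -> SPECIAL
Special chars found: ['.', '|', '(', '?']
Total: 4

4


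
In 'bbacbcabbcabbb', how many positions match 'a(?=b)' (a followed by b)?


Lookahead 'a(?=b)' matches 'a' only when followed by 'b'.
String: 'bbacbcabbcabbb'
Checking each position where char is 'a':
  pos 2: 'a' -> no (next='c')
  pos 6: 'a' -> MATCH (next='b')
  pos 10: 'a' -> MATCH (next='b')
Matching positions: [6, 10]
Count: 2

2


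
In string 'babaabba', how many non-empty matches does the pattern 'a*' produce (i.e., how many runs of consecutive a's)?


Pattern 'a*' matches zero or more a's. We want non-empty runs of consecutive a's.
String: 'babaabba'
Walking through the string to find runs of a's:
  Run 1: positions 1-1 -> 'a'
  Run 2: positions 3-4 -> 'aa'
  Run 3: positions 7-7 -> 'a'
Non-empty runs found: ['a', 'aa', 'a']
Count: 3

3


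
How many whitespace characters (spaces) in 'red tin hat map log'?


\s matches whitespace characters (spaces, tabs, etc.).
Text: 'red tin hat map log'
This text has 5 words separated by spaces.
Number of spaces = number of words - 1 = 5 - 1 = 4

4


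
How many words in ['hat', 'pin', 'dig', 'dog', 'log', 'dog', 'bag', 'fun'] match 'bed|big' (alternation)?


Alternation 'bed|big' matches either 'bed' or 'big'.
Checking each word:
  'hat' -> no
  'pin' -> no
  'dig' -> no
  'dog' -> no
  'log' -> no
  'dog' -> no
  'bag' -> no
  'fun' -> no
Matches: []
Count: 0

0


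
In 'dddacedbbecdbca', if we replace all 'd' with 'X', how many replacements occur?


re.sub('d', 'X', text) replaces every occurrence of 'd' with 'X'.
Text: 'dddacedbbecdbca'
Scanning for 'd':
  pos 0: 'd' -> replacement #1
  pos 1: 'd' -> replacement #2
  pos 2: 'd' -> replacement #3
  pos 6: 'd' -> replacement #4
  pos 11: 'd' -> replacement #5
Total replacements: 5

5


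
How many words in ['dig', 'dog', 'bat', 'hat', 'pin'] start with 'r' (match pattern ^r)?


Pattern ^r anchors to start of word. Check which words begin with 'r':
  'dig' -> no
  'dog' -> no
  'bat' -> no
  'hat' -> no
  'pin' -> no
Matching words: []
Count: 0

0


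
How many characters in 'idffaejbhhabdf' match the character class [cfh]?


Character class [cfh] matches any of: {c, f, h}
Scanning string 'idffaejbhhabdf' character by character:
  pos 0: 'i' -> no
  pos 1: 'd' -> no
  pos 2: 'f' -> MATCH
  pos 3: 'f' -> MATCH
  pos 4: 'a' -> no
  pos 5: 'e' -> no
  pos 6: 'j' -> no
  pos 7: 'b' -> no
  pos 8: 'h' -> MATCH
  pos 9: 'h' -> MATCH
  pos 10: 'a' -> no
  pos 11: 'b' -> no
  pos 12: 'd' -> no
  pos 13: 'f' -> MATCH
Total matches: 5

5


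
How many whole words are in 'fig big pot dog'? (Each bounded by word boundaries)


Word boundaries (\b) mark the start/end of each word.
Text: 'fig big pot dog'
Splitting by whitespace:
  Word 1: 'fig'
  Word 2: 'big'
  Word 3: 'pot'
  Word 4: 'dog'
Total whole words: 4

4


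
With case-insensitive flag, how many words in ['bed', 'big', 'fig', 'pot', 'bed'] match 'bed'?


Case-insensitive matching: compare each word's lowercase form to 'bed'.
  'bed' -> lower='bed' -> MATCH
  'big' -> lower='big' -> no
  'fig' -> lower='fig' -> no
  'pot' -> lower='pot' -> no
  'bed' -> lower='bed' -> MATCH
Matches: ['bed', 'bed']
Count: 2

2


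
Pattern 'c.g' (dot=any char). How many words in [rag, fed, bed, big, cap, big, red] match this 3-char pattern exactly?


Pattern 'c.g' means: starts with 'c', any single char, ends with 'g'.
Checking each word (must be exactly 3 chars):
  'rag' (len=3): no
  'fed' (len=3): no
  'bed' (len=3): no
  'big' (len=3): no
  'cap' (len=3): no
  'big' (len=3): no
  'red' (len=3): no
Matching words: []
Total: 0

0


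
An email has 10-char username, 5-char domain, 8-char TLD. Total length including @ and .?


An email address has format: username@domain.tld
Username length: 10
'@' character: 1
Domain length: 5
'.' character: 1
TLD length: 8
Total = 10 + 1 + 5 + 1 + 8 = 25

25


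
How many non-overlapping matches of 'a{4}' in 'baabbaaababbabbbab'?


Pattern 'a{4}' matches exactly 4 consecutive a's (greedy, non-overlapping).
String: 'baabbaaababbabbbab'
Scanning for runs of a's:
  Run at pos 1: 'aa' (length 2) -> 0 match(es)
  Run at pos 5: 'aaa' (length 3) -> 0 match(es)
  Run at pos 9: 'a' (length 1) -> 0 match(es)
  Run at pos 12: 'a' (length 1) -> 0 match(es)
  Run at pos 16: 'a' (length 1) -> 0 match(es)
Matches found: []
Total: 0

0


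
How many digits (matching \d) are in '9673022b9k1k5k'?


\d matches any digit 0-9.
Scanning '9673022b9k1k5k':
  pos 0: '9' -> DIGIT
  pos 1: '6' -> DIGIT
  pos 2: '7' -> DIGIT
  pos 3: '3' -> DIGIT
  pos 4: '0' -> DIGIT
  pos 5: '2' -> DIGIT
  pos 6: '2' -> DIGIT
  pos 8: '9' -> DIGIT
  pos 10: '1' -> DIGIT
  pos 12: '5' -> DIGIT
Digits found: ['9', '6', '7', '3', '0', '2', '2', '9', '1', '5']
Total: 10

10


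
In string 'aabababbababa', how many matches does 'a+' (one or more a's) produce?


Pattern 'a+' matches one or more consecutive a's.
String: 'aabababbababa'
Scanning for runs of a:
  Match 1: 'aa' (length 2)
  Match 2: 'a' (length 1)
  Match 3: 'a' (length 1)
  Match 4: 'a' (length 1)
  Match 5: 'a' (length 1)
  Match 6: 'a' (length 1)
Total matches: 6

6


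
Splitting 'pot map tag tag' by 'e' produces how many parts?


Splitting by 'e' breaks the string at each occurrence of the separator.
Text: 'pot map tag tag'
Parts after split:
  Part 1: 'pot map tag tag'
Total parts: 1

1


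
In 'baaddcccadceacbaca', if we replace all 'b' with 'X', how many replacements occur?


re.sub('b', 'X', text) replaces every occurrence of 'b' with 'X'.
Text: 'baaddcccadceacbaca'
Scanning for 'b':
  pos 0: 'b' -> replacement #1
  pos 14: 'b' -> replacement #2
Total replacements: 2

2


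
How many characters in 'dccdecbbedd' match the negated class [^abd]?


Negated class [^abd] matches any char NOT in {a, b, d}
Scanning 'dccdecbbedd':
  pos 0: 'd' -> no (excluded)
  pos 1: 'c' -> MATCH
  pos 2: 'c' -> MATCH
  pos 3: 'd' -> no (excluded)
  pos 4: 'e' -> MATCH
  pos 5: 'c' -> MATCH
  pos 6: 'b' -> no (excluded)
  pos 7: 'b' -> no (excluded)
  pos 8: 'e' -> MATCH
  pos 9: 'd' -> no (excluded)
  pos 10: 'd' -> no (excluded)
Total matches: 5

5


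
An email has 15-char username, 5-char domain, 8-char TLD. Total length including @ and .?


An email address has format: username@domain.tld
Username length: 15
'@' character: 1
Domain length: 5
'.' character: 1
TLD length: 8
Total = 15 + 1 + 5 + 1 + 8 = 30

30


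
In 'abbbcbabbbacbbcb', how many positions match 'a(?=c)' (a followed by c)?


Lookahead 'a(?=c)' matches 'a' only when followed by 'c'.
String: 'abbbcbabbbacbbcb'
Checking each position where char is 'a':
  pos 0: 'a' -> no (next='b')
  pos 6: 'a' -> no (next='b')
  pos 10: 'a' -> MATCH (next='c')
Matching positions: [10]
Count: 1

1


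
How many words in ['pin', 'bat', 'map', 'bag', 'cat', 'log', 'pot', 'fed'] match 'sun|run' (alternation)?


Alternation 'sun|run' matches either 'sun' or 'run'.
Checking each word:
  'pin' -> no
  'bat' -> no
  'map' -> no
  'bag' -> no
  'cat' -> no
  'log' -> no
  'pot' -> no
  'fed' -> no
Matches: []
Count: 0

0


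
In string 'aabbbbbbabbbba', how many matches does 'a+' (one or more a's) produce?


Pattern 'a+' matches one or more consecutive a's.
String: 'aabbbbbbabbbba'
Scanning for runs of a:
  Match 1: 'aa' (length 2)
  Match 2: 'a' (length 1)
  Match 3: 'a' (length 1)
Total matches: 3

3


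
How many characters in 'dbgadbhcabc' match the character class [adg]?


Character class [adg] matches any of: {a, d, g}
Scanning string 'dbgadbhcabc' character by character:
  pos 0: 'd' -> MATCH
  pos 1: 'b' -> no
  pos 2: 'g' -> MATCH
  pos 3: 'a' -> MATCH
  pos 4: 'd' -> MATCH
  pos 5: 'b' -> no
  pos 6: 'h' -> no
  pos 7: 'c' -> no
  pos 8: 'a' -> MATCH
  pos 9: 'b' -> no
  pos 10: 'c' -> no
Total matches: 5

5


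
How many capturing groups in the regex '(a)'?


To count capturing groups, count each '(' that starts a group.
Pattern: '(a)'
Walking through the pattern:
  Position 0: '(' -> group #1
Total capturing groups: 1

1


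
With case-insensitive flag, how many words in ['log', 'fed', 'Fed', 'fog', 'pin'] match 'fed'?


Case-insensitive matching: compare each word's lowercase form to 'fed'.
  'log' -> lower='log' -> no
  'fed' -> lower='fed' -> MATCH
  'Fed' -> lower='fed' -> MATCH
  'fog' -> lower='fog' -> no
  'pin' -> lower='pin' -> no
Matches: ['fed', 'Fed']
Count: 2

2


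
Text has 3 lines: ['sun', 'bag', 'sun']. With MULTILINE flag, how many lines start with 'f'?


With MULTILINE flag, ^ matches the start of each line.
Lines: ['sun', 'bag', 'sun']
Checking which lines start with 'f':
  Line 1: 'sun' -> no
  Line 2: 'bag' -> no
  Line 3: 'sun' -> no
Matching lines: []
Count: 0

0


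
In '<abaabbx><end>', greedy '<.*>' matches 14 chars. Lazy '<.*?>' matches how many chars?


Greedy '<.*>' tries to match as MUCH as possible.
Lazy '<.*?>' tries to match as LITTLE as possible.

String: '<abaabbx><end>'
Greedy '<.*>' starts at first '<' and extends to the LAST '>': '<abaabbx><end>' (14 chars)
Lazy '<.*?>' starts at first '<' and stops at the FIRST '>': '<abaabbx>' (9 chars)

9


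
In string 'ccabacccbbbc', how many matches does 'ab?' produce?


Pattern 'ab?' matches 'a' optionally followed by 'b'.
String: 'ccabacccbbbc'
Scanning left to right for 'a' then checking next char:
  Match 1: 'ab' (a followed by b)
  Match 2: 'a' (a not followed by b)
Total matches: 2

2


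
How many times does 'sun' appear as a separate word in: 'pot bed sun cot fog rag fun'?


Scanning each word for exact match 'sun':
  Word 1: 'pot' -> no
  Word 2: 'bed' -> no
  Word 3: 'sun' -> MATCH
  Word 4: 'cot' -> no
  Word 5: 'fog' -> no
  Word 6: 'rag' -> no
  Word 7: 'fun' -> no
Total matches: 1

1


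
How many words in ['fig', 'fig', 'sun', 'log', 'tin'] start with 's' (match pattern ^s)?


Pattern ^s anchors to start of word. Check which words begin with 's':
  'fig' -> no
  'fig' -> no
  'sun' -> MATCH (starts with 's')
  'log' -> no
  'tin' -> no
Matching words: ['sun']
Count: 1

1


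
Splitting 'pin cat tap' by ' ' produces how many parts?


Splitting by ' ' breaks the string at each occurrence of the separator.
Text: 'pin cat tap'
Parts after split:
  Part 1: 'pin'
  Part 2: 'cat'
  Part 3: 'tap'
Total parts: 3

3


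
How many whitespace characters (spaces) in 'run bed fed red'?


\s matches whitespace characters (spaces, tabs, etc.).
Text: 'run bed fed red'
This text has 4 words separated by spaces.
Number of spaces = number of words - 1 = 4 - 1 = 3

3


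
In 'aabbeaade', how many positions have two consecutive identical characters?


Looking for consecutive identical characters in 'aabbeaade':
  pos 0-1: 'a' vs 'a' -> MATCH ('aa')
  pos 1-2: 'a' vs 'b' -> different
  pos 2-3: 'b' vs 'b' -> MATCH ('bb')
  pos 3-4: 'b' vs 'e' -> different
  pos 4-5: 'e' vs 'a' -> different
  pos 5-6: 'a' vs 'a' -> MATCH ('aa')
  pos 6-7: 'a' vs 'd' -> different
  pos 7-8: 'd' vs 'e' -> different
Consecutive identical pairs: ['aa', 'bb', 'aa']
Count: 3

3


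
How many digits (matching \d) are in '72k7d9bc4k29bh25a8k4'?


\d matches any digit 0-9.
Scanning '72k7d9bc4k29bh25a8k4':
  pos 0: '7' -> DIGIT
  pos 1: '2' -> DIGIT
  pos 3: '7' -> DIGIT
  pos 5: '9' -> DIGIT
  pos 8: '4' -> DIGIT
  pos 10: '2' -> DIGIT
  pos 11: '9' -> DIGIT
  pos 14: '2' -> DIGIT
  pos 15: '5' -> DIGIT
  pos 17: '8' -> DIGIT
  pos 19: '4' -> DIGIT
Digits found: ['7', '2', '7', '9', '4', '2', '9', '2', '5', '8', '4']
Total: 11

11


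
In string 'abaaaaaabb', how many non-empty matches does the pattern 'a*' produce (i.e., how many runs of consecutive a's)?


Pattern 'a*' matches zero or more a's. We want non-empty runs of consecutive a's.
String: 'abaaaaaabb'
Walking through the string to find runs of a's:
  Run 1: positions 0-0 -> 'a'
  Run 2: positions 2-7 -> 'aaaaaa'
Non-empty runs found: ['a', 'aaaaaa']
Count: 2

2


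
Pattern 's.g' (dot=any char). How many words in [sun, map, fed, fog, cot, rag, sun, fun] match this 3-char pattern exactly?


Pattern 's.g' means: starts with 's', any single char, ends with 'g'.
Checking each word (must be exactly 3 chars):
  'sun' (len=3): no
  'map' (len=3): no
  'fed' (len=3): no
  'fog' (len=3): no
  'cot' (len=3): no
  'rag' (len=3): no
  'sun' (len=3): no
  'fun' (len=3): no
Matching words: []
Total: 0

0


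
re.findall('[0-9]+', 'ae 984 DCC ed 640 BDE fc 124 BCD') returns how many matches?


Pattern '[0-9]+' finds one or more digits.
Text: 'ae 984 DCC ed 640 BDE fc 124 BCD'
Scanning for matches:
  Match 1: '984'
  Match 2: '640'
  Match 3: '124'
Total matches: 3

3


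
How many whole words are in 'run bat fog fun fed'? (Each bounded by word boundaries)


Word boundaries (\b) mark the start/end of each word.
Text: 'run bat fog fun fed'
Splitting by whitespace:
  Word 1: 'run'
  Word 2: 'bat'
  Word 3: 'fog'
  Word 4: 'fun'
  Word 5: 'fed'
Total whole words: 5

5


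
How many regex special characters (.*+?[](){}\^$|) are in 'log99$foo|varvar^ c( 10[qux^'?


Regex special characters are: . * + ? [ ] ( ) { } \ ^ $ |
Scanning 'log99$foo|varvar^ c( 10[qux^':
  pos 5: '$' -> SPECIAL
  pos 9: '|' -> SPECIAL
  pos 16: '^' -> SPECIAL
  pos 19: '(' -> SPECIAL
  pos 23: '[' -> SPECIAL
  pos 27: '^' -> SPECIAL
Special chars found: ['$', '|', '^', '(', '[', '^']
Total: 6

6


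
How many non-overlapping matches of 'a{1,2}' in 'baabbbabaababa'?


Pattern 'a{1,2}' matches between 1 and 2 consecutive a's (greedy).
String: 'baabbbabaababa'
Finding runs of a's and applying greedy matching:
  Run at pos 1: 'aa' (length 2)
  Run at pos 6: 'a' (length 1)
  Run at pos 8: 'aa' (length 2)
  Run at pos 11: 'a' (length 1)
  Run at pos 13: 'a' (length 1)
Matches: ['aa', 'a', 'aa', 'a', 'a']
Count: 5

5


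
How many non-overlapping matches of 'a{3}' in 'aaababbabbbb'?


Pattern 'a{3}' matches exactly 3 consecutive a's (greedy, non-overlapping).
String: 'aaababbabbbb'
Scanning for runs of a's:
  Run at pos 0: 'aaa' (length 3) -> 1 match(es)
  Run at pos 4: 'a' (length 1) -> 0 match(es)
  Run at pos 7: 'a' (length 1) -> 0 match(es)
Matches found: ['aaa']
Total: 1

1


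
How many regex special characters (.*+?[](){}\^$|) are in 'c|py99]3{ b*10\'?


Regex special characters are: . * + ? [ ] ( ) { } \ ^ $ |
Scanning 'c|py99]3{ b*10\':
  pos 1: '|' -> SPECIAL
  pos 6: ']' -> SPECIAL
  pos 8: '{' -> SPECIAL
  pos 11: '*' -> SPECIAL
  pos 14: '\' -> SPECIAL
Special chars found: ['|', ']', '{', '*', '\\']
Total: 5

5


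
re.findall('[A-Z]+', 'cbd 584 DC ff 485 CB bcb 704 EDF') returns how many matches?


Pattern '[A-Z]+' finds one or more uppercase letters.
Text: 'cbd 584 DC ff 485 CB bcb 704 EDF'
Scanning for matches:
  Match 1: 'DC'
  Match 2: 'CB'
  Match 3: 'EDF'
Total matches: 3

3


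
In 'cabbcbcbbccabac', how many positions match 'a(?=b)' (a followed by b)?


Lookahead 'a(?=b)' matches 'a' only when followed by 'b'.
String: 'cabbcbcbbccabac'
Checking each position where char is 'a':
  pos 1: 'a' -> MATCH (next='b')
  pos 11: 'a' -> MATCH (next='b')
  pos 13: 'a' -> no (next='c')
Matching positions: [1, 11]
Count: 2

2


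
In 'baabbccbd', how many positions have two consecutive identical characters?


Looking for consecutive identical characters in 'baabbccbd':
  pos 0-1: 'b' vs 'a' -> different
  pos 1-2: 'a' vs 'a' -> MATCH ('aa')
  pos 2-3: 'a' vs 'b' -> different
  pos 3-4: 'b' vs 'b' -> MATCH ('bb')
  pos 4-5: 'b' vs 'c' -> different
  pos 5-6: 'c' vs 'c' -> MATCH ('cc')
  pos 6-7: 'c' vs 'b' -> different
  pos 7-8: 'b' vs 'd' -> different
Consecutive identical pairs: ['aa', 'bb', 'cc']
Count: 3

3


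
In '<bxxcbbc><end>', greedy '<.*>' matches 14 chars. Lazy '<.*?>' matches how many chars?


Greedy '<.*>' tries to match as MUCH as possible.
Lazy '<.*?>' tries to match as LITTLE as possible.

String: '<bxxcbbc><end>'
Greedy '<.*>' starts at first '<' and extends to the LAST '>': '<bxxcbbc><end>' (14 chars)
Lazy '<.*?>' starts at first '<' and stops at the FIRST '>': '<bxxcbbc>' (9 chars)

9


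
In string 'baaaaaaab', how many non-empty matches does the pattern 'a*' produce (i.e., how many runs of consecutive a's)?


Pattern 'a*' matches zero or more a's. We want non-empty runs of consecutive a's.
String: 'baaaaaaab'
Walking through the string to find runs of a's:
  Run 1: positions 1-7 -> 'aaaaaaa'
Non-empty runs found: ['aaaaaaa']
Count: 1

1


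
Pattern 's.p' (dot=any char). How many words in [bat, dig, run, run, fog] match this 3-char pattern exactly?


Pattern 's.p' means: starts with 's', any single char, ends with 'p'.
Checking each word (must be exactly 3 chars):
  'bat' (len=3): no
  'dig' (len=3): no
  'run' (len=3): no
  'run' (len=3): no
  'fog' (len=3): no
Matching words: []
Total: 0

0


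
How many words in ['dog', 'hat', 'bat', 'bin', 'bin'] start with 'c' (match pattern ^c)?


Pattern ^c anchors to start of word. Check which words begin with 'c':
  'dog' -> no
  'hat' -> no
  'bat' -> no
  'bin' -> no
  'bin' -> no
Matching words: []
Count: 0

0


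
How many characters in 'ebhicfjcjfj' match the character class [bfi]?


Character class [bfi] matches any of: {b, f, i}
Scanning string 'ebhicfjcjfj' character by character:
  pos 0: 'e' -> no
  pos 1: 'b' -> MATCH
  pos 2: 'h' -> no
  pos 3: 'i' -> MATCH
  pos 4: 'c' -> no
  pos 5: 'f' -> MATCH
  pos 6: 'j' -> no
  pos 7: 'c' -> no
  pos 8: 'j' -> no
  pos 9: 'f' -> MATCH
  pos 10: 'j' -> no
Total matches: 4

4


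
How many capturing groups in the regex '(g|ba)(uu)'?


To count capturing groups, count each '(' that starts a group.
Pattern: '(g|ba)(uu)'
Walking through the pattern:
  Position 0: '(' -> group #1
  Position 6: '(' -> group #2
Total capturing groups: 2

2


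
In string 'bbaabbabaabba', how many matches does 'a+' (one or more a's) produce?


Pattern 'a+' matches one or more consecutive a's.
String: 'bbaabbabaabba'
Scanning for runs of a:
  Match 1: 'aa' (length 2)
  Match 2: 'a' (length 1)
  Match 3: 'aa' (length 2)
  Match 4: 'a' (length 1)
Total matches: 4

4


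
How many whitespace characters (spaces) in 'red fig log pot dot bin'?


\s matches whitespace characters (spaces, tabs, etc.).
Text: 'red fig log pot dot bin'
This text has 6 words separated by spaces.
Number of spaces = number of words - 1 = 6 - 1 = 5

5


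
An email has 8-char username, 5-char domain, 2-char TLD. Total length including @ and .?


An email address has format: username@domain.tld
Username length: 8
'@' character: 1
Domain length: 5
'.' character: 1
TLD length: 2
Total = 8 + 1 + 5 + 1 + 2 = 17

17


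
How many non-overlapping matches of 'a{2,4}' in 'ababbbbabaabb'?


Pattern 'a{2,4}' matches between 2 and 4 consecutive a's (greedy).
String: 'ababbbbabaabb'
Finding runs of a's and applying greedy matching:
  Run at pos 0: 'a' (length 1)
  Run at pos 2: 'a' (length 1)
  Run at pos 7: 'a' (length 1)
  Run at pos 9: 'aa' (length 2)
Matches: ['aa']
Count: 1

1


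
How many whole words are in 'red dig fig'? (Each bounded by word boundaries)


Word boundaries (\b) mark the start/end of each word.
Text: 'red dig fig'
Splitting by whitespace:
  Word 1: 'red'
  Word 2: 'dig'
  Word 3: 'fig'
Total whole words: 3

3


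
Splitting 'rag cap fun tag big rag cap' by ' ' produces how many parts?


Splitting by ' ' breaks the string at each occurrence of the separator.
Text: 'rag cap fun tag big rag cap'
Parts after split:
  Part 1: 'rag'
  Part 2: 'cap'
  Part 3: 'fun'
  Part 4: 'tag'
  Part 5: 'big'
  Part 6: 'rag'
  Part 7: 'cap'
Total parts: 7

7


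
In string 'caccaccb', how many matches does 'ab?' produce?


Pattern 'ab?' matches 'a' optionally followed by 'b'.
String: 'caccaccb'
Scanning left to right for 'a' then checking next char:
  Match 1: 'a' (a not followed by b)
  Match 2: 'a' (a not followed by b)
Total matches: 2

2


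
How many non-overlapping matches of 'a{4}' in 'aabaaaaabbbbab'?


Pattern 'a{4}' matches exactly 4 consecutive a's (greedy, non-overlapping).
String: 'aabaaaaabbbbab'
Scanning for runs of a's:
  Run at pos 0: 'aa' (length 2) -> 0 match(es)
  Run at pos 3: 'aaaaa' (length 5) -> 1 match(es)
  Run at pos 12: 'a' (length 1) -> 0 match(es)
Matches found: ['aaaa']
Total: 1

1


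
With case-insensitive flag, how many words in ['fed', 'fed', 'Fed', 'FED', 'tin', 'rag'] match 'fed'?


Case-insensitive matching: compare each word's lowercase form to 'fed'.
  'fed' -> lower='fed' -> MATCH
  'fed' -> lower='fed' -> MATCH
  'Fed' -> lower='fed' -> MATCH
  'FED' -> lower='fed' -> MATCH
  'tin' -> lower='tin' -> no
  'rag' -> lower='rag' -> no
Matches: ['fed', 'fed', 'Fed', 'FED']
Count: 4

4


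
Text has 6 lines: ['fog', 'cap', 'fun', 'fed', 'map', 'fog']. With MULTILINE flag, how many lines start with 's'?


With MULTILINE flag, ^ matches the start of each line.
Lines: ['fog', 'cap', 'fun', 'fed', 'map', 'fog']
Checking which lines start with 's':
  Line 1: 'fog' -> no
  Line 2: 'cap' -> no
  Line 3: 'fun' -> no
  Line 4: 'fed' -> no
  Line 5: 'map' -> no
  Line 6: 'fog' -> no
Matching lines: []
Count: 0

0
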